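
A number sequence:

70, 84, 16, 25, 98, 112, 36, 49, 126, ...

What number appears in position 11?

64

The slot pattern repeats as AABB (period 4), so there are 2 interleaved tracks.
Track A is 70, 84, 98, 112, 126, which is arithmetic, step +14.
Track B is 16, 25, 36, 49, which is the squares 4², 5², 6², ….
Position 11 falls in track B as its term 5, giving 64.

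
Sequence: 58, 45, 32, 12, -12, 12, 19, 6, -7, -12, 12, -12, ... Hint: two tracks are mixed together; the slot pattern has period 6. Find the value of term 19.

-59

The slot pattern repeats as AAABBB (period 6), so there are 2 interleaved tracks.
Track A: 58, 45, 32, 19, 6, -7 — arithmetic, step −13.
Track B: 12, -12, 12, -12, 12, -12 — the oscillation 12·(−1)^(n+1).
Position 19 falls in track A as its term 10, giving -59.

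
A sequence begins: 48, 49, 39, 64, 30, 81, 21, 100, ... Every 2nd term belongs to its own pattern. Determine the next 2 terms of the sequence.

Split by position mod 2 into 2 tracks.
Stream A: 48, 39, 30, 21 — arithmetic, step −9.
Stream B: 49, 64, 81, 100 — consecutive squares n² from n = 7.
Term 9 comes from stream A (its 5th entry): 12.
Term 10 comes from stream B (its 5th entry): 121.

12, 121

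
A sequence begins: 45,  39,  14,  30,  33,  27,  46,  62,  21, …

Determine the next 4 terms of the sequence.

15, 78, 94, 9

Reading positions in blocks of 4 reveals the pattern AABB — 2 tracks woven together.
Track A: 45, 39, 33, 27, 21 (subtracting 6 each time).
Track B: 14, 30, 46, 62 (arithmetic with common difference +16).
The 10th slot belongs to track A; its 6th term is 15.
The 11th slot belongs to track B; its 5th term is 78.
The 12th slot belongs to track B; its 6th term is 94.
The 13th slot belongs to track A; its 7th term is 9.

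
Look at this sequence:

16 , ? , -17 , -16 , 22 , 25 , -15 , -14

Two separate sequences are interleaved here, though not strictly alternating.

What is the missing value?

Reading positions in blocks of 4 reveals the pattern AABB — 2 tracks woven together.
Track A is 16, ?, 22, 25, which is arithmetic, step +3.
Track B is -17, -16, -15, -14, which is linear: a_n = -18 + n.
Track A's pattern makes the blank 19.

19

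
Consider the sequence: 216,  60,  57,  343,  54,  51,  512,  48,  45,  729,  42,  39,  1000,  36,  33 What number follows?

1331

Positions follow the repeating pattern ABB; grouping by letter gives 2 tracks.
Stream A: 216, 343, 512, 729, 1000. Consecutive cubes n³ from n = 6.
Stream B: 60, 57, 54, 51, 48, 45, 42, 39, 36, 33. Arithmetic with common difference −3.
Position 16 falls in stream A as its term 6, giving 1331.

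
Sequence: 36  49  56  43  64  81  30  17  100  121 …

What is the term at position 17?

196

The slot pattern repeats as AABB (period 4), so there are 2 interleaved tracks.
Subsequence A = 36, 49, 64, 81, 100, 121: perfect squares starting at 6².
Subsequence B = 56, 43, 30, 17: arithmetic with common difference −13.
The 17th slot belongs to subsequence A; its 9th term is 196.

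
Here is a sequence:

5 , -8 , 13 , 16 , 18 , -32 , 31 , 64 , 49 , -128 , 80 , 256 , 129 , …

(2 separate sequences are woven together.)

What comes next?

-512

The terms cycle through 2 interleaved subsequences.
Track A: 5, 13, 18, 31, 49, 80, 129 (a Fibonacci-like recurrence a_n = a_{n-1} + a_{n-2}).
Track B: -8, 16, -32, 64, -128, 256 (geometric, ×-2 each step).
Term 14 comes from track B (its 7th entry): -512.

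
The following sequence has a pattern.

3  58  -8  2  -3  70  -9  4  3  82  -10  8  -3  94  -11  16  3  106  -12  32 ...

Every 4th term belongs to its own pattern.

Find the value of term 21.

-3

Split by position mod 4: positions 1, 5, 9, … form one track, and each other residue class forms its own.
Track A: 3, -3, 3, -3, 3 — alternating ±3.
Track B: 58, 70, 82, 94, 106 — linear: a_n = 46 + 12·n.
Track C: -8, -9, -10, -11, -12 — subtracting 1 each time.
Track D: 2, 4, 8, 16, 32 — powers 2^1, 2^2, 2^3, ….
The 21st slot belongs to track A; its 6th term is -3.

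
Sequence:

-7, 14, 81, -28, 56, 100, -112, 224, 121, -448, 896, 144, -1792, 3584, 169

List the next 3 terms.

Reading positions in blocks of 3 reveals the pattern AAB — 2 tracks woven together.
Track A is -7, 14, -28, 56, -112, 224, -448, 896, -1792, 3584, which is a geometric progression (common ratio -2).
Track B is 81, 100, 121, 144, 169, which is the squares 9², 10², 11², ….
Position 16 falls in track A as its term 11, giving -7168.
Term 17 comes from track A (its 12th entry): 14336.
Term 18 comes from track B (its 6th entry): 196.

-7168, 14336, 196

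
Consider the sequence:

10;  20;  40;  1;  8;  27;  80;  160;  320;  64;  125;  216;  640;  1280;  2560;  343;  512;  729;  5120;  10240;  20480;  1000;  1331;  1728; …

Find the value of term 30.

The slot pattern repeats as AAABBB (period 6), so there are 2 interleaved tracks.
Track A is 10, 20, 40, 80, 160, 320, 640, 1280, 2560, 5120, 10240, 20480, which is multiplying by 2 each time.
Track B is 1, 8, 27, 64, 125, 216, 343, 512, 729, 1000, 1331, 1728, which is perfect cubes starting at 1³.
Position 30 falls in track B as its term 15, giving 3375.

3375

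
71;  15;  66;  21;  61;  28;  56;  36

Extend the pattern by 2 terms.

Split by position mod 2 into 2 tracks.
Stream A: 71, 66, 61, 56 — linear: a_n = 76 − 5·n.
Stream B: 15, 21, 28, 36 — the triangular numbers T_5, T_6, ….
Position 9 → stream A, term 5 = 51.
Position 10 → stream B, term 5 = 45.

51, 45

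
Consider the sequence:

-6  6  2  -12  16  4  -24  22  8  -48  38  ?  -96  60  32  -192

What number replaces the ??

Split by position mod 3: positions 1, 4, 7, … form one track, and each other residue class forms its own.
Subsequence A is -6, -12, -24, -48, -96, -192, which is multiplying by 2 each time.
Subsequence B is 6, 16, 22, 38, 60, which is Fibonacci-style (each term is the sum of the two before it).
Subsequence C is 2, 4, 8, ?, 32, which is successive powers of 2.
Filling subsequence C at index 4 by its rule yields 16.

16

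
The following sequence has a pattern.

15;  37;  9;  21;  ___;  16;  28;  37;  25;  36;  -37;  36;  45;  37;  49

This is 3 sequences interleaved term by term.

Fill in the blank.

-37

Read the sequence 3 terms at a time; column i is its own pattern.
Stream A: 15, 21, 28, 36, 45. Triangular numbers n(n+1)/2 for n = 5, 6, ….
Stream B: 37, ?, 37, -37, 37. Oscillating between 37 and -37.
Stream C: 9, 16, 25, 36, 49. Perfect squares starting at 3².
Filling stream B at index 2 by its rule yields -37.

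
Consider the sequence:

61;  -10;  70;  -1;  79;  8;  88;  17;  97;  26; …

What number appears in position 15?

Odd-indexed and even-indexed terms follow separate rules.
Subsequence A: 61, 70, 79, 88, 97 (arithmetic, step +9).
Subsequence B: -10, -1, 8, 17, 26 (linear: a_n = -19 + 9·n).
Position 15 → subsequence A, term 8 = 124.

124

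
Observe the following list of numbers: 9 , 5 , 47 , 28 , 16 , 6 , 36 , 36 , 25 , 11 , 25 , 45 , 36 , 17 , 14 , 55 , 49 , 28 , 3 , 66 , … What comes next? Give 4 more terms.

64, 45, -8, 78

Split by position mod 4 into 4 tracks.
Subsequence A = 9, 16, 25, 36, 49: consecutive squares n² from n = 3.
Subsequence B = 5, 6, 11, 17, 28: a Fibonacci-like recurrence a_n = a_{n-1} + a_{n-2}.
Subsequence C = 47, 36, 25, 14, 3: arithmetic with common difference −11.
Subsequence D = 28, 36, 45, 55, 66: triangular numbers n(n+1)/2 for n = 7, 8, ….
Term 21 comes from subsequence A (its 6th entry): 64.
Position 22 → subsequence B, term 6 = 45.
Term 23 comes from subsequence C (its 6th entry): -8.
Position 24 → subsequence D, term 6 = 78.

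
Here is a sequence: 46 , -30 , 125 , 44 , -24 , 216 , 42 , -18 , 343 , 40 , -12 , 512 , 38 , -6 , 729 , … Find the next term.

36

The terms cycle through 3 interleaved subsequences.
Stream A = 46, 44, 42, 40, 38: arithmetic, step −2.
Stream B = -30, -24, -18, -12, -6: arithmetic with common difference +6.
Stream C = 125, 216, 343, 512, 729: perfect cubes starting at 5³.
Term 16 comes from stream A (its 6th entry): 36.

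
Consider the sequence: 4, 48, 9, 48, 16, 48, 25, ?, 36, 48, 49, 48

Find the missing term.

48

Split by position mod 2 into 2 tracks.
Subsequence A: 4, 9, 16, 25, 36, 49 — consecutive squares n² from n = 2.
Subsequence B: 48, 48, 48, ?, 48, 48 — always 48.
The gap is subsequence B's term 4; the rule gives 48.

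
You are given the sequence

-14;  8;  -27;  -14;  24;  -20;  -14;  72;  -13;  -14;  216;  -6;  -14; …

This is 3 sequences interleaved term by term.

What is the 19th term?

-14

Split by position mod 3: positions 1, 4, 7, … form one track, and each other residue class forms its own.
Track A: -14, -14, -14, -14, -14. Always -14.
Track B: 8, 24, 72, 216. Geometric, ×3 each step.
Track C: -27, -20, -13, -6. Linear: a_n = -34 + 7·n.
Position 19 falls in track A as its term 7, giving -14.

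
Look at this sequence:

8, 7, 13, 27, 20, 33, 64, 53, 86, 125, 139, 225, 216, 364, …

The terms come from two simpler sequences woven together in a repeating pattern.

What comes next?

The slot pattern repeats as ABB (period 3), so there are 2 interleaved tracks.
Track A: 8, 27, 64, 125, 216. The cubes 2³, 3³, 4³, ….
Track B: 7, 13, 20, 33, 53, 86, 139, 225, 364. Fibonacci-style (each term is the sum of the two before it).
Position 15 falls in track B as its term 10, giving 589.

589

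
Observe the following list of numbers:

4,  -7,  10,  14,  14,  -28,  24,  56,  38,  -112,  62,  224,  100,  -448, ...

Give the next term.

The terms cycle through 2 interleaved subsequences.
Subsequence A = 4, 10, 14, 24, 38, 62, 100: Fibonacci-style (each term is the sum of the two before it).
Subsequence B = -7, 14, -28, 56, -112, 224, -448: multiplying by -2 each time.
The 15th slot belongs to subsequence A; its 8th term is 162.

162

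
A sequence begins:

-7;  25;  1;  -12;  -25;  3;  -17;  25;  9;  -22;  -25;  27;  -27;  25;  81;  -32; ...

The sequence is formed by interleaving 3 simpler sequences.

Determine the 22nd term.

-42

Split by position mod 3 into 3 tracks.
Track A: -7, -12, -17, -22, -27, -32 (arithmetic, step −5).
Track B: 25, -25, 25, -25, 25 (oscillating between 25 and -25).
Track C: 1, 3, 9, 27, 81 (a geometric progression (common ratio 3)).
Position 22 → track A, term 8 = -42.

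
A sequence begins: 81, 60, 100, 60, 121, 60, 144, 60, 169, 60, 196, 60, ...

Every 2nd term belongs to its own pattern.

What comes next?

225

Split by position mod 2 into 2 tracks.
Stream A is 81, 100, 121, 144, 169, 196, which is the squares 9², 10², 11², ….
Stream B is 60, 60, 60, 60, 60, 60, which is constant 60.
Position 13 falls in stream A as its term 7, giving 225.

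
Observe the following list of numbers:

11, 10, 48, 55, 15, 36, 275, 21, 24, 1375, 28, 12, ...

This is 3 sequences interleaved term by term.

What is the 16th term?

34375

Split by position mod 3 into 3 tracks.
Track A = 11, 55, 275, 1375: geometric, ×5 each step.
Track B = 10, 15, 21, 28: triangular numbers starting at T_4.
Track C = 48, 36, 24, 12: linear: a_n = 60 − 12·n.
Position 16 falls in track A as its term 6, giving 34375.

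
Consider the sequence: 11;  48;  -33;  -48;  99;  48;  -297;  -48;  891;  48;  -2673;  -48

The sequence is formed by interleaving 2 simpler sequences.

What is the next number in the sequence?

Positions 1, 3, 5, … form one subsequence and positions 2, 4, 6, … form another.
Subsequence A is 11, -33, 99, -297, 891, -2673, which is multiplying by -3 each time.
Subsequence B is 48, -48, 48, -48, 48, -48, which is alternating ±48.
The 13th slot belongs to subsequence A; its 7th term is 8019.

8019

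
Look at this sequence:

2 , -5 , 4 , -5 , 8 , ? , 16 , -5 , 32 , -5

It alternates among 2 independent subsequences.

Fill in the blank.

Taking every 2nd term gives 2 separate tracks.
Subsequence A = 2, 4, 8, 16, 32: powers of 2.
Subsequence B = -5, -5, ?, -5, -5: constant -5.
The gap is subsequence B's term 3; the rule gives -5.

-5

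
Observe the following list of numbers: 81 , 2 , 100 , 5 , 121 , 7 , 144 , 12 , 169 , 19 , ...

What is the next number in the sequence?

196

Odd-indexed and even-indexed terms follow separate rules.
Subsequence A: 81, 100, 121, 144, 169 (perfect squares starting at 9²).
Subsequence B: 2, 5, 7, 12, 19 (each term equals the sum of the previous two).
Position 11 falls in subsequence A as its term 6, giving 196.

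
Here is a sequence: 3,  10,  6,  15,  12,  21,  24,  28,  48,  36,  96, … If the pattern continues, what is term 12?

45

Positions 1, 3, 5, … form one subsequence and positions 2, 4, 6, … form another.
Track A = 3, 6, 12, 24, 48, 96: geometric, ×2 each step.
Track B = 10, 15, 21, 28, 36: triangular numbers n(n+1)/2 for n = 4, 5, ….
Position 12 → track B, term 6 = 45.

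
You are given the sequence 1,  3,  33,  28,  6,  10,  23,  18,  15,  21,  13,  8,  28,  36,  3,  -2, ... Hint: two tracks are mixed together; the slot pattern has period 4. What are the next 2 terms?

45, 55

Reading positions in blocks of 4 reveals the pattern AABB — 2 tracks woven together.
Track A is 1, 3, 6, 10, 15, 21, 28, 36, which is the triangular numbers T_1, T_2, ….
Track B is 33, 28, 23, 18, 13, 8, 3, -2, which is arithmetic, step −5.
Term 17 comes from track A (its 9th entry): 45.
Term 18 comes from track A (its 10th entry): 55.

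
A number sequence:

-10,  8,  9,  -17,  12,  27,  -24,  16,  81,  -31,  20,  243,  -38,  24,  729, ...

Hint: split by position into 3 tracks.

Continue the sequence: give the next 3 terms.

-45, 28, 2187

Read the sequence 3 terms at a time; column i is its own pattern.
Stream A = -10, -17, -24, -31, -38: arithmetic with common difference −7.
Stream B = 8, 12, 16, 20, 24: arithmetic, step +4.
Stream C = 9, 27, 81, 243, 729: multiplying by 3 each time.
Position 16 falls in stream A as its term 6, giving -45.
Term 17 comes from stream B (its 6th entry): 28.
Term 18 comes from stream C (its 6th entry): 2187.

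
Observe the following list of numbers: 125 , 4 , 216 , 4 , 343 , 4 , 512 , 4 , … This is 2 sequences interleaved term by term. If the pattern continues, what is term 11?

1000

Odd-indexed and even-indexed terms follow separate rules.
Subsequence A: 125, 216, 343, 512 (the cubes 5³, 6³, 7³, …).
Subsequence B: 4, 4, 4, 4 (constant 4).
Position 11 falls in subsequence A as its term 6, giving 1000.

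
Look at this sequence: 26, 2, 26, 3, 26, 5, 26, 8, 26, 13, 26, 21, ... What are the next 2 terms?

Taking every 2nd term gives 2 separate tracks.
Subsequence A: 26, 26, 26, 26, 26, 26 — the constant sequence 26.
Subsequence B: 2, 3, 5, 8, 13, 21 — Fibonacci-style (each term is the sum of the two before it).
The 13th slot belongs to subsequence A; its 7th term is 26.
Term 14 comes from subsequence B (its 7th entry): 34.

26, 34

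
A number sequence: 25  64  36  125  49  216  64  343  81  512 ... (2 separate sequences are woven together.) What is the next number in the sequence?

Split by position mod 2 into 2 tracks.
Stream A: 25, 36, 49, 64, 81 (perfect squares starting at 5²).
Stream B: 64, 125, 216, 343, 512 (perfect cubes starting at 4³).
Position 11 → stream A, term 6 = 100.

100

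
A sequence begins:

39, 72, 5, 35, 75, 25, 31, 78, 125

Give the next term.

27

Read the sequence 3 terms at a time; column i is its own pattern.
Track A: 39, 35, 31 (arithmetic with common difference −4).
Track B: 72, 75, 78 (arithmetic with common difference +3).
Track C: 5, 25, 125 (powers of 5).
The 10th slot belongs to track A; its 4th term is 27.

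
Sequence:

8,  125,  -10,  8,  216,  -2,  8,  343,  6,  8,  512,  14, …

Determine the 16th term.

8

Read the sequence 3 terms at a time; column i is its own pattern.
Subsequence A: 8, 8, 8, 8 (constant 8).
Subsequence B: 125, 216, 343, 512 (perfect cubes starting at 5³).
Subsequence C: -10, -2, 6, 14 (arithmetic with common difference +8).
Position 16 falls in subsequence A as its term 6, giving 8.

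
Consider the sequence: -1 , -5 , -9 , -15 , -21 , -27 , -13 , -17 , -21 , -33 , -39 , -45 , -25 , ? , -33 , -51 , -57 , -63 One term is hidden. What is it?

Reading positions in blocks of 6 reveals the pattern AAABBB — 2 tracks woven together.
Subsequence A is -1, -5, -9, -13, -17, -21, -25, ?, -33, which is arithmetic with common difference −4.
Subsequence B is -15, -21, -27, -33, -39, -45, -51, -57, -63, which is arithmetic with common difference −6.
So the missing entry in subsequence A is -29.

-29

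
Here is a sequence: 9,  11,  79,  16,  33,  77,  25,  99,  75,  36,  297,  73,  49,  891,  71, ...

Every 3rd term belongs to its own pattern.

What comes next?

Split by position mod 3: positions 1, 4, 7, … form one track, and each other residue class forms its own.
Stream A = 9, 16, 25, 36, 49: the squares 3², 4², 5², ….
Stream B = 11, 33, 99, 297, 891: multiplying by 3 each time.
Stream C = 79, 77, 75, 73, 71: linear: a_n = 81 − 2·n.
Term 16 comes from stream A (its 6th entry): 64.

64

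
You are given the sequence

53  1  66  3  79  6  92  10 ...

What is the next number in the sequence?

Positions 1, 3, 5, … form one subsequence and positions 2, 4, 6, … form another.
Track A is 53, 66, 79, 92, which is linear: a_n = 40 + 13·n.
Track B is 1, 3, 6, 10, which is the triangular numbers T_1, T_2, ….
Position 9 → track A, term 5 = 105.

105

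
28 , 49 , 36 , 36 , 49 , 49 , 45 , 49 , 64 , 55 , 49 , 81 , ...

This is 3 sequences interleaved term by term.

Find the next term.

Read the sequence 3 terms at a time; column i is its own pattern.
Track A is 28, 36, 45, 55, which is the triangular numbers T_7, T_8, ….
Track B is 49, 49, 49, 49, which is the constant sequence 49.
Track C is 36, 49, 64, 81, which is the squares 6², 7², 8², ….
Position 13 → track A, term 5 = 66.

66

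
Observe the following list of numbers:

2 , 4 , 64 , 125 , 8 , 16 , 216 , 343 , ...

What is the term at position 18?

1024

Positions follow the repeating pattern AABB; grouping by letter gives 2 tracks.
Stream A = 2, 4, 8, 16: powers 2^1, 2^2, 2^3, ….
Stream B = 64, 125, 216, 343: consecutive cubes n³ from n = 4.
Position 18 falls in stream A as its term 10, giving 1024.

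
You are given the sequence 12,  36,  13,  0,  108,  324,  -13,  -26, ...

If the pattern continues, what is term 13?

8748

Reading positions in blocks of 4 reveals the pattern AABB — 2 tracks woven together.
Stream A: 12, 36, 108, 324 — a geometric progression (common ratio 3).
Stream B: 13, 0, -13, -26 — arithmetic, step −13.
Position 13 → stream A, term 7 = 8748.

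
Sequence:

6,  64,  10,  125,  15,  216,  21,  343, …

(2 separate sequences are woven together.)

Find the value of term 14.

Odd-indexed and even-indexed terms follow separate rules.
Track A: 6, 10, 15, 21. Triangular numbers starting at T_3.
Track B: 64, 125, 216, 343. Consecutive cubes n³ from n = 4.
Position 14 falls in track B as its term 7, giving 1000.

1000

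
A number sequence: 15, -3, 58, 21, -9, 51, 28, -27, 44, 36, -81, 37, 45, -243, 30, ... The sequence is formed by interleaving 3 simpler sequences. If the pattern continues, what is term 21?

Split by position mod 3: positions 1, 4, 7, … form one track, and each other residue class forms its own.
Track A is 15, 21, 28, 36, 45, which is triangular numbers n(n+1)/2 for n = 5, 6, ….
Track B is -3, -9, -27, -81, -243, which is geometric with ratio 3.
Track C is 58, 51, 44, 37, 30, which is subtracting 7 each time.
Position 21 falls in track C as its term 7, giving 16.

16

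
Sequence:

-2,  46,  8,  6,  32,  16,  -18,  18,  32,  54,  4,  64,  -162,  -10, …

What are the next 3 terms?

128, 486, -24

The terms cycle through 3 interleaved subsequences.
Stream A: -2, 6, -18, 54, -162. Geometric with ratio -3.
Stream B: 46, 32, 18, 4, -10. Linear: a_n = 60 − 14·n.
Stream C: 8, 16, 32, 64. Powers 2^3, 2^4, 2^5, ….
The 15th slot belongs to stream C; its 5th term is 128.
Term 16 comes from stream A (its 6th entry): 486.
Position 17 falls in stream B as its term 6, giving -24.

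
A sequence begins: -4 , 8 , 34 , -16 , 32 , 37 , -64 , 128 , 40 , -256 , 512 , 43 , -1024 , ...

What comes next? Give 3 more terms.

Positions follow the repeating pattern AAB; grouping by letter gives 2 tracks.
Track A: -4, 8, -16, 32, -64, 128, -256, 512, -1024 (a geometric progression (common ratio -2)).
Track B: 34, 37, 40, 43 (arithmetic with common difference +3).
Position 14 → track A, term 10 = 2048.
The 15th slot belongs to track B; its 5th term is 46.
Position 16 → track A, term 11 = -4096.

2048, 46, -4096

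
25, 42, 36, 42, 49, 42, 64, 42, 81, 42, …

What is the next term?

The terms cycle through 2 interleaved subsequences.
Subsequence A: 25, 36, 49, 64, 81. The squares 5², 6², 7², ….
Subsequence B: 42, 42, 42, 42, 42. Constant 42.
Position 11 falls in subsequence A as its term 6, giving 100.

100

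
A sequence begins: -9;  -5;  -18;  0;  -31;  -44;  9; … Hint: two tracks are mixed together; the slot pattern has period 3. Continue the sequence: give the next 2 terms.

Positions follow the repeating pattern ABB; grouping by letter gives 2 tracks.
Track A: -9, 0, 9 (adding 9 each time).
Track B: -5, -18, -31, -44 (subtracting 13 each time).
Position 8 → track B, term 5 = -57.
Position 9 falls in track B as its term 6, giving -70.

-57, -70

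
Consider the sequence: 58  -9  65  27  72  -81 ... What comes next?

Odd-indexed and even-indexed terms follow separate rules.
Track A: 58, 65, 72 (arithmetic with common difference +7).
Track B: -9, 27, -81 (a geometric progression (common ratio -3)).
Term 7 comes from track A (its 4th entry): 79.

79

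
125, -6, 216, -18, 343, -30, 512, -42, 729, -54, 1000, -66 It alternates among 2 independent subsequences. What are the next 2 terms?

Taking every 2nd term gives 2 separate tracks.
Track A: 125, 216, 343, 512, 729, 1000 (the cubes 5³, 6³, 7³, …).
Track B: -6, -18, -30, -42, -54, -66 (arithmetic, step −12).
Position 13 falls in track A as its term 7, giving 1331.
The 14th slot belongs to track B; its 7th term is -78.

1331, -78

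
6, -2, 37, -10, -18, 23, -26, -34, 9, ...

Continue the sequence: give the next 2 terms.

-42, -50

The slot pattern repeats as AAB (period 3), so there are 2 interleaved tracks.
Track A = 6, -2, -10, -18, -26, -34: subtracting 8 each time.
Track B = 37, 23, 9: linear: a_n = 51 − 14·n.
Position 10 → track A, term 7 = -42.
Term 11 comes from track A (its 8th entry): -50.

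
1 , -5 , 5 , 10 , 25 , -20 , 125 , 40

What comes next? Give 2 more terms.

625, -80

Split by position mod 2 into 2 tracks.
Subsequence A: 1, 5, 25, 125. Successive powers of 5.
Subsequence B: -5, 10, -20, 40. A geometric progression (common ratio -2).
The 9th slot belongs to subsequence A; its 5th term is 625.
Position 10 → subsequence B, term 5 = -80.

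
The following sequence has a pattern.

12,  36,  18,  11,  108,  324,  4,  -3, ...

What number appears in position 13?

The slot pattern repeats as AABB (period 4), so there are 2 interleaved tracks.
Subsequence A is 12, 36, 108, 324, which is geometric with ratio 3.
Subsequence B is 18, 11, 4, -3, which is arithmetic, step −7.
The 13th slot belongs to subsequence A; its 7th term is 8748.

8748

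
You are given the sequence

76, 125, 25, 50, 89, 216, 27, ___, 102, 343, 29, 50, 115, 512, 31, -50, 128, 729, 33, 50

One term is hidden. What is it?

Read the sequence 4 terms at a time; column i is its own pattern.
Stream A: 76, 89, 102, 115, 128 (linear: a_n = 63 + 13·n).
Stream B: 125, 216, 343, 512, 729 (consecutive cubes n³ from n = 5).
Stream C: 25, 27, 29, 31, 33 (linear: a_n = 23 + 2·n).
Stream D: 50, ?, 50, -50, 50 (alternating ±50).
Stream D's pattern makes the blank -50.

-50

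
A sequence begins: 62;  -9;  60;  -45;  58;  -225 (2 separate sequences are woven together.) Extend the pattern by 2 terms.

56, -1125

Taking every 2nd term gives 2 separate tracks.
Stream A = 62, 60, 58: arithmetic with common difference −2.
Stream B = -9, -45, -225: multiplying by 5 each time.
Position 7 → stream A, term 4 = 56.
The 8th slot belongs to stream B; its 4th term is -1125.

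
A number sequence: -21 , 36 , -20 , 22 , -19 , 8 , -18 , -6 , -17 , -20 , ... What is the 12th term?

-34

Taking every 2nd term gives 2 separate tracks.
Track A: -21, -20, -19, -18, -17 — linear: a_n = -22 + n.
Track B: 36, 22, 8, -6, -20 — linear: a_n = 50 − 14·n.
Position 12 falls in track B as its term 6, giving -34.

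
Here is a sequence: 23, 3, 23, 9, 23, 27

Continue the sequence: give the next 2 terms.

23, 81

Taking every 2nd term gives 2 separate tracks.
Subsequence A: 23, 23, 23 (the constant sequence 23).
Subsequence B: 3, 9, 27 (powers 3^1, 3^2, 3^3, …).
Position 7 → subsequence A, term 4 = 23.
The 8th slot belongs to subsequence B; its 4th term is 81.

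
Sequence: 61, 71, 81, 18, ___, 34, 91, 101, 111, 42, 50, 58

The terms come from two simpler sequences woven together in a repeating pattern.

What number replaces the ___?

26

Positions follow the repeating pattern AAABBB; grouping by letter gives 2 tracks.
Track A = 61, 71, 81, 91, 101, 111: arithmetic, step +10.
Track B = 18, ?, 34, 42, 50, 58: adding 8 each time.
Filling track B at index 2 by its rule yields 26.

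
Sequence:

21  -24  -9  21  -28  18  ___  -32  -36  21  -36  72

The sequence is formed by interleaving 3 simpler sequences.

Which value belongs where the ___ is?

21

Split by position mod 3 into 3 tracks.
Stream A: 21, 21, ?, 21 — always 21.
Stream B: -24, -28, -32, -36 — arithmetic with common difference −4.
Stream C: -9, 18, -36, 72 — geometric with ratio -2.
The gap is stream A's term 3; the rule gives 21.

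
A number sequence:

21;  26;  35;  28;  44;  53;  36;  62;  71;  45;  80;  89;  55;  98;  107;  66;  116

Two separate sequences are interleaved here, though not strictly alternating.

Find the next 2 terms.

125, 78

The slot pattern repeats as ABB (period 3), so there are 2 interleaved tracks.
Subsequence A: 21, 28, 36, 45, 55, 66. The triangular numbers T_6, T_7, ….
Subsequence B: 26, 35, 44, 53, 62, 71, 80, 89, 98, 107, 116. Arithmetic with common difference +9.
Term 18 comes from subsequence B (its 12th entry): 125.
The 19th slot belongs to subsequence A; its 7th term is 78.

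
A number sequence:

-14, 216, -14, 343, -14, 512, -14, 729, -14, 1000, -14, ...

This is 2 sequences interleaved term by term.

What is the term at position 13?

-14

The terms cycle through 2 interleaved subsequences.
Subsequence A: -14, -14, -14, -14, -14, -14. Always -14.
Subsequence B: 216, 343, 512, 729, 1000. Consecutive cubes n³ from n = 6.
Position 13 falls in subsequence A as its term 7, giving -14.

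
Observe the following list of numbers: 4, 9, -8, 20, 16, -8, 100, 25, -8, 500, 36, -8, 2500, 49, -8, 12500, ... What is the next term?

Taking every 3rd term gives 3 separate tracks.
Track A = 4, 20, 100, 500, 2500, 12500: a geometric progression (common ratio 5).
Track B = 9, 16, 25, 36, 49: consecutive squares n² from n = 3.
Track C = -8, -8, -8, -8, -8: constant -8.
The 17th slot belongs to track B; its 6th term is 64.

64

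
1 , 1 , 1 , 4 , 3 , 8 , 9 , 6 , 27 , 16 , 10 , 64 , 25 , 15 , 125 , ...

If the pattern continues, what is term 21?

The terms cycle through 3 interleaved subsequences.
Track A = 1, 4, 9, 16, 25: consecutive squares n² from n = 1.
Track B = 1, 3, 6, 10, 15: triangular numbers starting at T_1.
Track C = 1, 8, 27, 64, 125: consecutive cubes n³ from n = 1.
Position 21 → track C, term 7 = 343.

343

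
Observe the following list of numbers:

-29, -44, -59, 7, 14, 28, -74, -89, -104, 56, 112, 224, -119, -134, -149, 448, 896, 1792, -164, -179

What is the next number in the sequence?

-194

The slot pattern repeats as AAABBB (period 6), so there are 2 interleaved tracks.
Subsequence A: -29, -44, -59, -74, -89, -104, -119, -134, -149, -164, -179. Subtracting 15 each time.
Subsequence B: 7, 14, 28, 56, 112, 224, 448, 896, 1792. Multiplying by 2 each time.
Position 21 falls in subsequence A as its term 12, giving -194.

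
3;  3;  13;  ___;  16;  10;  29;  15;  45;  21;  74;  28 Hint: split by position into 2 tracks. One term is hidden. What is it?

Odd-indexed and even-indexed terms follow separate rules.
Track A: 3, 13, 16, 29, 45, 74 (each term equals the sum of the previous two).
Track B: 3, ?, 10, 15, 21, 28 (triangular numbers starting at T_2).
Filling track B at index 2 by its rule yields 6.

6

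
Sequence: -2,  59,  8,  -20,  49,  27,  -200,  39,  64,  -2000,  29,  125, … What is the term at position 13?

Taking every 3rd term gives 3 separate tracks.
Track A: -2, -20, -200, -2000 — geometric with ratio 10.
Track B: 59, 49, 39, 29 — arithmetic, step −10.
Track C: 8, 27, 64, 125 — consecutive cubes n³ from n = 2.
Position 13 → track A, term 5 = -20000.

-20000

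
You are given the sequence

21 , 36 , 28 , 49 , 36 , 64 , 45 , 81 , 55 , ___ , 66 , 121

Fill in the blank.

Odd-indexed and even-indexed terms follow separate rules.
Subsequence A: 21, 28, 36, 45, 55, 66 — triangular numbers n(n+1)/2 for n = 6, 7, ….
Subsequence B: 36, 49, 64, 81, ?, 121 — consecutive squares n² from n = 6.
The gap is subsequence B's term 5; the rule gives 100.

100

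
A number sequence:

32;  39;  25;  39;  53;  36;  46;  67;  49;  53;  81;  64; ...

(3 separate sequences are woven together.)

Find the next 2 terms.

60, 95

Read the sequence 3 terms at a time; column i is its own pattern.
Track A: 32, 39, 46, 53 (linear: a_n = 25 + 7·n).
Track B: 39, 53, 67, 81 (adding 14 each time).
Track C: 25, 36, 49, 64 (the squares 5², 6², 7², …).
Position 13 → track A, term 5 = 60.
Position 14 → track B, term 5 = 95.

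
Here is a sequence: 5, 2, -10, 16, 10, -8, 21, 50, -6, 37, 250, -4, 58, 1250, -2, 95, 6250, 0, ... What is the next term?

The terms cycle through 3 interleaved subsequences.
Subsequence A: 5, 16, 21, 37, 58, 95. Each term equals the sum of the previous two.
Subsequence B: 2, 10, 50, 250, 1250, 6250. Multiplying by 5 each time.
Subsequence C: -10, -8, -6, -4, -2, 0. Linear: a_n = -12 + 2·n.
Term 19 comes from subsequence A (its 7th entry): 153.

153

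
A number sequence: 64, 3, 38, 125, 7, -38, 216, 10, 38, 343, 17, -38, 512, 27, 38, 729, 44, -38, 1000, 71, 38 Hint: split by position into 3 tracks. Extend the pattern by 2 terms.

1331, 115

Read the sequence 3 terms at a time; column i is its own pattern.
Track A: 64, 125, 216, 343, 512, 729, 1000. Consecutive cubes n³ from n = 4.
Track B: 3, 7, 10, 17, 27, 44, 71. A Fibonacci-like recurrence a_n = a_{n-1} + a_{n-2}.
Track C: 38, -38, 38, -38, 38, -38, 38. The oscillation 38·(−1)^(n+1).
Position 22 → track A, term 8 = 1331.
The 23rd slot belongs to track B; its 8th term is 115.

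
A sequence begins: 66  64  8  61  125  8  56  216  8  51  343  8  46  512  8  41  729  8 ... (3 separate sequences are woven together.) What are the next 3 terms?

36, 1000, 8

The terms cycle through 3 interleaved subsequences.
Subsequence A: 66, 61, 56, 51, 46, 41. Arithmetic with common difference −5.
Subsequence B: 64, 125, 216, 343, 512, 729. Perfect cubes starting at 4³.
Subsequence C: 8, 8, 8, 8, 8, 8. Always 8.
Position 19 → subsequence A, term 7 = 36.
Term 20 comes from subsequence B (its 7th entry): 1000.
Position 21 → subsequence C, term 7 = 8.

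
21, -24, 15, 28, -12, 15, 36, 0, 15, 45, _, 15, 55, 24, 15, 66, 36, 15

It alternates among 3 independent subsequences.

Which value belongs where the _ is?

12

Split by position mod 3: positions 1, 4, 7, … form one track, and each other residue class forms its own.
Track A: 21, 28, 36, 45, 55, 66 (the triangular numbers T_6, T_7, …).
Track B: -24, -12, 0, ?, 24, 36 (arithmetic with common difference +12).
Track C: 15, 15, 15, 15, 15, 15 (constant 15).
Filling track B at index 4 by its rule yields 12.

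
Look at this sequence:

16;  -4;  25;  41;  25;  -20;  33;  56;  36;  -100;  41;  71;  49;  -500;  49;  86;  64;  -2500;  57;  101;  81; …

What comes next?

The terms cycle through 4 interleaved subsequences.
Subsequence A: 16, 25, 36, 49, 64, 81 (perfect squares starting at 4²).
Subsequence B: -4, -20, -100, -500, -2500 (multiplying by 5 each time).
Subsequence C: 25, 33, 41, 49, 57 (arithmetic, step +8).
Subsequence D: 41, 56, 71, 86, 101 (adding 15 each time).
Position 22 falls in subsequence B as its term 6, giving -12500.

-12500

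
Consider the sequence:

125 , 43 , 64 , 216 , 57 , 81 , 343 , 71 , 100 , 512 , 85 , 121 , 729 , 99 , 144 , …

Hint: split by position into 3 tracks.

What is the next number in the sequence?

The terms cycle through 3 interleaved subsequences.
Track A: 125, 216, 343, 512, 729. Consecutive cubes n³ from n = 5.
Track B: 43, 57, 71, 85, 99. Arithmetic, step +14.
Track C: 64, 81, 100, 121, 144. The squares 8², 9², 10², ….
The 16th slot belongs to track A; its 6th term is 1000.

1000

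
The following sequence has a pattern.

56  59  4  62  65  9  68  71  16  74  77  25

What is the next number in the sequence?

80

Reading positions in blocks of 3 reveals the pattern AAB — 2 tracks woven together.
Stream A: 56, 59, 62, 65, 68, 71, 74, 77. Adding 3 each time.
Stream B: 4, 9, 16, 25. Perfect squares starting at 2².
Position 13 falls in stream A as its term 9, giving 80.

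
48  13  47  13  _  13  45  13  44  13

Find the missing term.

Positions 1, 3, 5, … form one subsequence and positions 2, 4, 6, … form another.
Subsequence A = 48, 47, ?, 45, 44: linear: a_n = 49 − n.
Subsequence B = 13, 13, 13, 13, 13: the constant sequence 13.
Filling subsequence A at index 3 by its rule yields 46.

46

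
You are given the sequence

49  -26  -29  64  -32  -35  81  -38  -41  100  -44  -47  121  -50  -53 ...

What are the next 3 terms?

144, -56, -59

The slot pattern repeats as ABB (period 3), so there are 2 interleaved tracks.
Subsequence A: 49, 64, 81, 100, 121. The squares 7², 8², 9², ….
Subsequence B: -26, -29, -32, -35, -38, -41, -44, -47, -50, -53. Arithmetic with common difference −3.
Term 16 comes from subsequence A (its 6th entry): 144.
The 17th slot belongs to subsequence B; its 11th term is -56.
Term 18 comes from subsequence B (its 12th entry): -59.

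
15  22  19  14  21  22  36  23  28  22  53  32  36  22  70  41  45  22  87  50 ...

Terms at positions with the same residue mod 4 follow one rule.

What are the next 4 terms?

55, 22, 104, 59

Split by position mod 4 into 4 tracks.
Subsequence A: 15, 21, 28, 36, 45. Triangular numbers starting at T_5.
Subsequence B: 22, 22, 22, 22, 22. The constant sequence 22.
Subsequence C: 19, 36, 53, 70, 87. Arithmetic, step +17.
Subsequence D: 14, 23, 32, 41, 50. Linear: a_n = 5 + 9·n.
The 21st slot belongs to subsequence A; its 6th term is 55.
Term 22 comes from subsequence B (its 6th entry): 22.
The 23rd slot belongs to subsequence C; its 6th term is 104.
Position 24 → subsequence D, term 6 = 59.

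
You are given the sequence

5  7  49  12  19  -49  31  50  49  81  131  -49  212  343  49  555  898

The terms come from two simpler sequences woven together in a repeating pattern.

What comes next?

Positions follow the repeating pattern AAB; grouping by letter gives 2 tracks.
Track A: 5, 7, 12, 19, 31, 50, 81, 131, 212, 343, 555, 898. Fibonacci-style (each term is the sum of the two before it).
Track B: 49, -49, 49, -49, 49. Oscillating between 49 and -49.
Position 18 falls in track B as its term 6, giving -49.

-49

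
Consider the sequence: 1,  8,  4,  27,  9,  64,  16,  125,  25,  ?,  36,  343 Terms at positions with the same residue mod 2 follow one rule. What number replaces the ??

216

Odd-indexed and even-indexed terms follow separate rules.
Stream A: 1, 4, 9, 16, 25, 36. Perfect squares starting at 1².
Stream B: 8, 27, 64, 125, ?, 343. Consecutive cubes n³ from n = 2.
The gap is stream B's term 5; the rule gives 216.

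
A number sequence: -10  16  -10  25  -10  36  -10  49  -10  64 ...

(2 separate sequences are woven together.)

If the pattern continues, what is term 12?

81

Taking every 2nd term gives 2 separate tracks.
Stream A: -10, -10, -10, -10, -10 (constant -10).
Stream B: 16, 25, 36, 49, 64 (the squares 4², 5², 6², …).
The 12th slot belongs to stream B; its 6th term is 81.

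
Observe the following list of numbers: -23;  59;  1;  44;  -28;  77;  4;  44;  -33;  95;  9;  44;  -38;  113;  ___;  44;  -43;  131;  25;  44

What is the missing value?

16

Read the sequence 4 terms at a time; column i is its own pattern.
Track A = -23, -28, -33, -38, -43: arithmetic, step −5.
Track B = 59, 77, 95, 113, 131: arithmetic with common difference +18.
Track C = 1, 4, 9, ?, 25: perfect squares starting at 1².
Track D = 44, 44, 44, 44, 44: the constant sequence 44.
So the missing entry in track C is 16.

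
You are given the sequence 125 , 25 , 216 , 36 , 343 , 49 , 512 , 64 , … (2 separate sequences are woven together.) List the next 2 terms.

The terms cycle through 2 interleaved subsequences.
Track A: 125, 216, 343, 512. Consecutive cubes n³ from n = 5.
Track B: 25, 36, 49, 64. The squares 5², 6², 7², ….
The 9th slot belongs to track A; its 5th term is 729.
Term 10 comes from track B (its 5th entry): 81.

729, 81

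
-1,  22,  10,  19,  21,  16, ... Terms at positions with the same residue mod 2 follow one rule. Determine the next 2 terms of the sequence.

32, 13

Taking every 2nd term gives 2 separate tracks.
Track A = -1, 10, 21: adding 11 each time.
Track B = 22, 19, 16: arithmetic with common difference −3.
The 7th slot belongs to track A; its 4th term is 32.
Position 8 falls in track B as its term 4, giving 13.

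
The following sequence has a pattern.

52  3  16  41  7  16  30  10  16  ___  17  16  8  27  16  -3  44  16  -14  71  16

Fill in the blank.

Split by position mod 3 into 3 tracks.
Stream A is 52, 41, 30, ?, 8, -3, -14, which is subtracting 11 each time.
Stream B is 3, 7, 10, 17, 27, 44, 71, which is a Fibonacci-like recurrence a_n = a_{n-1} + a_{n-2}.
Stream C is 16, 16, 16, 16, 16, 16, 16, which is always 16.
The gap is stream A's term 4; the rule gives 19.

19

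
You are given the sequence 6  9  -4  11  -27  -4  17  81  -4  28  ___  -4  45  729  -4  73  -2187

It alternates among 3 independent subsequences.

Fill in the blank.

Taking every 3rd term gives 3 separate tracks.
Subsequence A: 6, 11, 17, 28, 45, 73 — a Fibonacci-like recurrence a_n = a_{n-1} + a_{n-2}.
Subsequence B: 9, -27, 81, ?, 729, -2187 — geometric, ×-3 each step.
Subsequence C: -4, -4, -4, -4, -4 — constant -4.
The gap is subsequence B's term 4; the rule gives -243.

-243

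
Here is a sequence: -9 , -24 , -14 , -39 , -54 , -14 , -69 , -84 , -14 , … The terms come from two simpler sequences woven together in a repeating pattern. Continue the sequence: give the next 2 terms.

-99, -114

Reading positions in blocks of 3 reveals the pattern AAB — 2 tracks woven together.
Subsequence A is -9, -24, -39, -54, -69, -84, which is arithmetic with common difference −15.
Subsequence B is -14, -14, -14, which is the constant sequence -14.
Position 10 → subsequence A, term 7 = -99.
Position 11 falls in subsequence A as its term 8, giving -114.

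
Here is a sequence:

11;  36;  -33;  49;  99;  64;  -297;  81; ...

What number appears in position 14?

144

Positions 1, 3, 5, … form one subsequence and positions 2, 4, 6, … form another.
Stream A: 11, -33, 99, -297 (geometric, ×-3 each step).
Stream B: 36, 49, 64, 81 (consecutive squares n² from n = 6).
The 14th slot belongs to stream B; its 7th term is 144.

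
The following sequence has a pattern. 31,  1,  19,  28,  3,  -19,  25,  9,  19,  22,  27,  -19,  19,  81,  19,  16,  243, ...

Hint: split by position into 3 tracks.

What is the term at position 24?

-19

Split by position mod 3 into 3 tracks.
Track A: 31, 28, 25, 22, 19, 16. Linear: a_n = 34 − 3·n.
Track B: 1, 3, 9, 27, 81, 243. Powers 3^0, 3^1, 3^2, ….
Track C: 19, -19, 19, -19, 19. The oscillation 19·(−1)^(n+1).
Position 24 falls in track C as its term 8, giving -19.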